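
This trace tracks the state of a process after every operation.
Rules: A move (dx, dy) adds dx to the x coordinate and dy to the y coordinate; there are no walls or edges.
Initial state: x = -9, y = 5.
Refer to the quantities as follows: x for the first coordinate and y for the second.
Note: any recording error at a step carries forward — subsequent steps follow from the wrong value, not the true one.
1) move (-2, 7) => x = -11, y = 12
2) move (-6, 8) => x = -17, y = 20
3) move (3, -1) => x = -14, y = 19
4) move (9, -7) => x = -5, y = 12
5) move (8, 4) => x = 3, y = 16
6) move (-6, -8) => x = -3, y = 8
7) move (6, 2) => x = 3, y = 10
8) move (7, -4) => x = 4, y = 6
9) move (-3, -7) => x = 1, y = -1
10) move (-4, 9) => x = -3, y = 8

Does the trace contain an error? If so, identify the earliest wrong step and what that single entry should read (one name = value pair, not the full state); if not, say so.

Step 1: x = -9 + (-2) = -11, y = 5 + (7) = 12 — verified.
Step 2: x = -11 + (-6) = -17, y = 12 + (8) = 20 — no discrepancy.
Step 3: x = -17 + (3) = -14, y = 20 + (-1) = 19 — matches.
Step 4: x = -14 + (9) = -5, y = 19 + (-7) = 12 — matches.
Step 5: x = -5 + (8) = 3, y = 12 + (4) = 16 — exactly as logged.
Step 6: x = 3 + (-6) = -3, y = 16 + (-8) = 8 — exactly as logged.
Step 7: x = -3 + (6) = 3, y = 8 + (2) = 10 — matches.
Step 8: x = 3 + (7) = 10, y = 10 + (-4) = 6 — first mismatch against the trace.
First incorrect step: 8; the correct value is x = 10.

step 8, x = 10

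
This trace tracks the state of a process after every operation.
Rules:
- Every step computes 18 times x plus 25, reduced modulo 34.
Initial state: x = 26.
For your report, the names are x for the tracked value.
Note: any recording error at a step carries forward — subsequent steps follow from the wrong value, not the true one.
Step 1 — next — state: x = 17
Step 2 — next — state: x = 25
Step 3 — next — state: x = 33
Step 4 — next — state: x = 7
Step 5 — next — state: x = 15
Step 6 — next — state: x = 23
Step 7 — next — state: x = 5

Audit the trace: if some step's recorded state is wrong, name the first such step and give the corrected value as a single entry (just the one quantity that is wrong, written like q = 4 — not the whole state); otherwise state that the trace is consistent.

step 7, x = 31

Recomputing the run from the initial state:
step 1: x = 17
step 2: x = 25
step 3: x = 33
step 4: x = 7
step 5: x = 15
step 6: x = 23
step 7: x = 31
The first disagreement with the trace is at step 7, where the value should be x = 31.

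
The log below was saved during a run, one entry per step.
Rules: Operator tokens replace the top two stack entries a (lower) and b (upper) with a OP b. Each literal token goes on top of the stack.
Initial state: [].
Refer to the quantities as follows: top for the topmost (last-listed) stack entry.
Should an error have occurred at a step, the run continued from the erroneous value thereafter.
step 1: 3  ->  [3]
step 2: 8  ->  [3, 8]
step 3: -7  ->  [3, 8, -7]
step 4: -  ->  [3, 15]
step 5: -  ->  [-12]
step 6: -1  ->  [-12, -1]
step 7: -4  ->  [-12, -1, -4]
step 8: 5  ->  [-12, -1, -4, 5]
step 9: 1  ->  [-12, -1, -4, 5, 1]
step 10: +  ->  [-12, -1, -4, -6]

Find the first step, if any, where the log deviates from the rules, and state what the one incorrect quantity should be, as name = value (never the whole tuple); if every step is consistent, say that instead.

step 10, top = 6

step 1: push 3: top = 3 -> consistent with the log
step 2: push 8: top = 8 -> same as recorded
step 3: push -7: top = -7 -> consistent with the log
step 4: 8 - -7 = 15 -> agrees with the log
step 5: 3 - 15 = -12 -> matches
step 6: push -1: top = -1 -> checks out
step 7: push -4: top = -4 -> checks out
step 8: push 5: top = 5 -> consistent with the log
step 9: push 1: top = 1 -> matches
step 10: 5 + 1 = 6 -> this is not what the log shows
Conclusion: step 10 carries the first error; the entry should be top = 6.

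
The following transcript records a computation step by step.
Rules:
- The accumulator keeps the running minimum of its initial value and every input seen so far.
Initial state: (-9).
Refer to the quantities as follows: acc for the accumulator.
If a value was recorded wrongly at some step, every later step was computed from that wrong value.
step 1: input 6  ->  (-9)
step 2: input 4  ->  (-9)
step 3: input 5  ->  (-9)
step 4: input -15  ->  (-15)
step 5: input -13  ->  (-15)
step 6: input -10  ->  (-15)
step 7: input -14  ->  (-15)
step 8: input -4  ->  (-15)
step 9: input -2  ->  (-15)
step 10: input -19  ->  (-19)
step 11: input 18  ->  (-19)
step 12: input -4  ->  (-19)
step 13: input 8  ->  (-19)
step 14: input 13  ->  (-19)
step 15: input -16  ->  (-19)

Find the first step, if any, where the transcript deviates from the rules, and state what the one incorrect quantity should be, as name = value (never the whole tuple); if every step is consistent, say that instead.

no error

Step 1: acc = min(-9, 6) = -9 — checks out.
Step 2: acc = min(-9, 4) = -9 — no discrepancy.
Step 3: acc = min(-9, 5) = -9 — no discrepancy.
Step 4: acc = min(-9, -15) = -15 — confirmed correct.
Step 5: acc = min(-15, -13) = -15 — no discrepancy.
Step 6: acc = min(-15, -10) = -15 — matches.
Step 7: acc = min(-15, -14) = -15 — no discrepancy.
Step 8: acc = min(-15, -4) = -15 — consistent with the transcript.
Step 9: acc = min(-15, -2) = -15 — no discrepancy.
Step 10: acc = min(-15, -19) = -19 — matches.
Step 11: acc = min(-19, 18) = -19 — verified.
Step 12: acc = min(-19, -4) = -19 — confirmed correct.
Step 13: acc = min(-19, 8) = -19 — matches.
Step 14: acc = min(-19, 13) = -19 — in agreement.
Step 15: acc = min(-19, -16) = -19 — same as recorded.
Nothing is out of place; the run is error-free.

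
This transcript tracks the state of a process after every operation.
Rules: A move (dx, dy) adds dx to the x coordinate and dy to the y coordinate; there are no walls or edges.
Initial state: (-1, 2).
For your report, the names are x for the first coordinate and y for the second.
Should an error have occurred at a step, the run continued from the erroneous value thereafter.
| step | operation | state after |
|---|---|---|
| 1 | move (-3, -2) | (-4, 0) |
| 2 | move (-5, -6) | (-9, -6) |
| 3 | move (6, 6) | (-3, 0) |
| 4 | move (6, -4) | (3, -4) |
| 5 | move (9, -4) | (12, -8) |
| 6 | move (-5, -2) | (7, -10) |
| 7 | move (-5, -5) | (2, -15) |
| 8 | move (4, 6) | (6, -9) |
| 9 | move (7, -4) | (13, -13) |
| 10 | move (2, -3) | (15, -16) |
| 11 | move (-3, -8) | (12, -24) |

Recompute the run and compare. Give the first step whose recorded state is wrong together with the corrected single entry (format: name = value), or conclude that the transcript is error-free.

no error

step 1: x = -1 + (-3) = -4, y = 2 + (-2) = 0 -> in agreement
step 2: x = -4 + (-5) = -9, y = 0 + (-6) = -6 -> checks out
step 3: x = -9 + (6) = -3, y = -6 + (6) = 0 -> same as recorded
step 4: x = -3 + (6) = 3, y = 0 + (-4) = -4 -> verified
step 5: x = 3 + (9) = 12, y = -4 + (-4) = -8 -> same as recorded
step 6: x = 12 + (-5) = 7, y = -8 + (-2) = -10 -> in agreement
step 7: x = 7 + (-5) = 2, y = -10 + (-5) = -15 -> exactly as logged
step 8: x = 2 + (4) = 6, y = -15 + (6) = -9 -> checks out
step 9: x = 6 + (7) = 13, y = -9 + (-4) = -13 -> no discrepancy
step 10: x = 13 + (2) = 15, y = -13 + (-3) = -16 -> checks out
step 11: x = 15 + (-3) = 12, y = -16 + (-8) = -24 -> in agreement
Every step is consistent.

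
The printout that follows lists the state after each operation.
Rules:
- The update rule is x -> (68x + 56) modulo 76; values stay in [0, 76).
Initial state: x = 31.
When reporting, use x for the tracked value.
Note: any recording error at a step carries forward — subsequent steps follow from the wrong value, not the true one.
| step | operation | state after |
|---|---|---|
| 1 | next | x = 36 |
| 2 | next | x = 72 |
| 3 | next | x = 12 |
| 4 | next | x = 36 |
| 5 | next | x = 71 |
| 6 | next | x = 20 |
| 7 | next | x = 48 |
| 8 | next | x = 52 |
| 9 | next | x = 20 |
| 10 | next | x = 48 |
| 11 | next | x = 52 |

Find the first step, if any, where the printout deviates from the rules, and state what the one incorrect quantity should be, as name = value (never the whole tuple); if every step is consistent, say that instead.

step 5, x = 72

Recomputing the run from the initial state:
step 1: x = 36
step 2: x = 72
step 3: x = 12
step 4: x = 36
step 5: x = 72
step 6: x = 12
step 7: x = 36
step 8: x = 72
step 9: x = 12
step 10: x = 36
step 11: x = 72
The first disagreement with the printout is at step 5, where the value should be x = 72.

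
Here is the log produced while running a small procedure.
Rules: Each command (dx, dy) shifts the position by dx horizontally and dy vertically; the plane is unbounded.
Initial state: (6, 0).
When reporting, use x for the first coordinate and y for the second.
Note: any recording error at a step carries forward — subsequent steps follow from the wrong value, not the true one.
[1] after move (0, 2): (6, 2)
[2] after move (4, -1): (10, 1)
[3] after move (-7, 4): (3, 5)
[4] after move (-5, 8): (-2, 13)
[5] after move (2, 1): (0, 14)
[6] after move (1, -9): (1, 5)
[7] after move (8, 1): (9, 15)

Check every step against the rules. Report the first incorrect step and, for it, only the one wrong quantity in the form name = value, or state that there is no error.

step 1: x = 6 + (0) = 6, y = 0 + (2) = 2 -> same as recorded
step 2: x = 6 + (4) = 10, y = 2 + (-1) = 1 -> agrees with the log
step 3: x = 10 + (-7) = 3, y = 1 + (4) = 5 -> same as recorded
step 4: x = 3 + (-5) = -2, y = 5 + (8) = 13 -> verified
step 5: x = -2 + (2) = 0, y = 13 + (1) = 14 -> matches
step 6: x = 0 + (1) = 1, y = 14 + (-9) = 5 -> agrees with the log
step 7: x = 1 + (8) = 9, y = 5 + (1) = 6 -> a discrepancy with the log
First incorrect step: 7; the correct value is y = 6.

step 7, y = 6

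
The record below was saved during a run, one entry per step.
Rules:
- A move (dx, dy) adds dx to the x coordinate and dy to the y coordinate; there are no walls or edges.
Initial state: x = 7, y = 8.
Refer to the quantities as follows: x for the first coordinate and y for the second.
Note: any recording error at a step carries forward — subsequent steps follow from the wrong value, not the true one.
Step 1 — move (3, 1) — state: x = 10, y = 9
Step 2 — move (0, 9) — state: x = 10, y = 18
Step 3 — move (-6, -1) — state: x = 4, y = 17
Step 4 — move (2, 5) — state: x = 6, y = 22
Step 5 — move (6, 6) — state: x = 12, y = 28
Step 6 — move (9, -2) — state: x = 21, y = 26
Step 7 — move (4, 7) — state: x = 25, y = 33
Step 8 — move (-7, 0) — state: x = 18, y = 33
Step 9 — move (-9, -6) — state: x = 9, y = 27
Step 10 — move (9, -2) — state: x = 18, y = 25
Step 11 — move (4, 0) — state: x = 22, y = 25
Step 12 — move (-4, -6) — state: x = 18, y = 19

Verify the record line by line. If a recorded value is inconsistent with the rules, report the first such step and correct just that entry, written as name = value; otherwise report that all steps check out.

no error

Recomputing the run from the initial state:
step 1: x = 10, y = 9
step 2: x = 10, y = 18
step 3: x = 4, y = 17
step 4: x = 6, y = 22
step 5: x = 12, y = 28
step 6: x = 21, y = 26
step 7: x = 25, y = 33
step 8: x = 18, y = 33
step 9: x = 9, y = 27
step 10: x = 18, y = 25
step 11: x = 22, y = 25
step 12: x = 18, y = 19
This matches the record at every step.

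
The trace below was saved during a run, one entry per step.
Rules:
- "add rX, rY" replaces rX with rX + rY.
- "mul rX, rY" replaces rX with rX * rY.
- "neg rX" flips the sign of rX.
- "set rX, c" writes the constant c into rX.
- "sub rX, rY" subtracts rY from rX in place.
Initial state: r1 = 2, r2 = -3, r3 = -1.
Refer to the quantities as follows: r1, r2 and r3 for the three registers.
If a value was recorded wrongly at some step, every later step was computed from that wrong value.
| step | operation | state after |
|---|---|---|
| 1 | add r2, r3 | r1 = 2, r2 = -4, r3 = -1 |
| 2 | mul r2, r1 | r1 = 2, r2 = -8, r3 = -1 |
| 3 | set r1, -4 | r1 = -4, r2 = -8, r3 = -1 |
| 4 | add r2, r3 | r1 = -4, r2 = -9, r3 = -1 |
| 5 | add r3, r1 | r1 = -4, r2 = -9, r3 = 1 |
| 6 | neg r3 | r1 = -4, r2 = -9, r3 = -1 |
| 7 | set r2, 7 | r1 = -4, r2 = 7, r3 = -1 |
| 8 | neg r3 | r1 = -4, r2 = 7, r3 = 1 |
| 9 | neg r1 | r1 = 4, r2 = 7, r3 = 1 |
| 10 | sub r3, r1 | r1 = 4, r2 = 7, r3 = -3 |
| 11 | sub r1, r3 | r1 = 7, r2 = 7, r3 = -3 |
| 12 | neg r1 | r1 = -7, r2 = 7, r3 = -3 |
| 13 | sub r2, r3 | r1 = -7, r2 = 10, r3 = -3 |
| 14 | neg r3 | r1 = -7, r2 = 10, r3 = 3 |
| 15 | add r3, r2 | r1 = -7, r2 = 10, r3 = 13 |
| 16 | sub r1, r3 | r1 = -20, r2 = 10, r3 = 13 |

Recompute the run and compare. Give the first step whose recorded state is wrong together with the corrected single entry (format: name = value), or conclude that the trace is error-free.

step 5, r3 = -5

Step 1: r2 = -3 + -1 = -4 — checks out.
Step 2: r2 = -4 * 2 = -8 — in agreement.
Step 3: r1 = -4 — exactly as logged.
Step 4: r2 = -8 + -1 = -9 — checks out.
Step 5: r3 = -1 + -4 = -5 — a discrepancy with the trace.
So the first discrepancy is step 5, where the right value is r3 = -5.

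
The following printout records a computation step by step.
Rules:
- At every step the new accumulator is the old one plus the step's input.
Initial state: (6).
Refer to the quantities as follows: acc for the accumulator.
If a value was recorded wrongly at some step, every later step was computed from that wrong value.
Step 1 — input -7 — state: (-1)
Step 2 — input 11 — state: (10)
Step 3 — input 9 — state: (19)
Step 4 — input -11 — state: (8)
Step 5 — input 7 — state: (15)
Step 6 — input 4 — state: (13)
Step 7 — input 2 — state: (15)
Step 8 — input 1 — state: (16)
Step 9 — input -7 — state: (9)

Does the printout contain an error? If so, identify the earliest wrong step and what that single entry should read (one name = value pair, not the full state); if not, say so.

step 6, acc = 19

Recomputing the run from the initial state:
step 1: acc = -1
step 2: acc = 10
step 3: acc = 19
step 4: acc = 8
step 5: acc = 15
step 6: acc = 19
step 7: acc = 21
step 8: acc = 22
step 9: acc = 15
The first disagreement with the printout is at step 6, where the value should be acc = 19.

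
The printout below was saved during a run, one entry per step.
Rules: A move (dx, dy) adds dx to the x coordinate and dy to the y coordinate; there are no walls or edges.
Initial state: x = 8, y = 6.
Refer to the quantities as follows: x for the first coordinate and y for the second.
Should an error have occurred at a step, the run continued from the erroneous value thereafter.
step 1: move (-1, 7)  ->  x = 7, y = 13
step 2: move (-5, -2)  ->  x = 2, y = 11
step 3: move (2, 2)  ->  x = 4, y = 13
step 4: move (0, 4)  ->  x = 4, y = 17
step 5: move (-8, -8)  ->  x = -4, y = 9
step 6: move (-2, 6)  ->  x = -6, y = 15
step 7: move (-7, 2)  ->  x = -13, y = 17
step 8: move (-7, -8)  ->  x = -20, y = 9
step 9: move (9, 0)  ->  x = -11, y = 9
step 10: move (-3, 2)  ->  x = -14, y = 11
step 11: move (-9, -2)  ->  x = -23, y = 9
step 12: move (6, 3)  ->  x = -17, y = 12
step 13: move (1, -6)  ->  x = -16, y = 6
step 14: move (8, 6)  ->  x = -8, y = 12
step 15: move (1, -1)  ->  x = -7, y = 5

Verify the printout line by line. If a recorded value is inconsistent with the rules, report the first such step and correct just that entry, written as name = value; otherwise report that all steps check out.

step 15, y = 11

Recomputing the run from the initial state:
step 1: x = 7, y = 13
step 2: x = 2, y = 11
step 3: x = 4, y = 13
step 4: x = 4, y = 17
step 5: x = -4, y = 9
step 6: x = -6, y = 15
step 7: x = -13, y = 17
step 8: x = -20, y = 9
step 9: x = -11, y = 9
step 10: x = -14, y = 11
step 11: x = -23, y = 9
step 12: x = -17, y = 12
step 13: x = -16, y = 6
step 14: x = -8, y = 12
step 15: x = -7, y = 11
The first disagreement with the printout is at step 15, where the value should be y = 11.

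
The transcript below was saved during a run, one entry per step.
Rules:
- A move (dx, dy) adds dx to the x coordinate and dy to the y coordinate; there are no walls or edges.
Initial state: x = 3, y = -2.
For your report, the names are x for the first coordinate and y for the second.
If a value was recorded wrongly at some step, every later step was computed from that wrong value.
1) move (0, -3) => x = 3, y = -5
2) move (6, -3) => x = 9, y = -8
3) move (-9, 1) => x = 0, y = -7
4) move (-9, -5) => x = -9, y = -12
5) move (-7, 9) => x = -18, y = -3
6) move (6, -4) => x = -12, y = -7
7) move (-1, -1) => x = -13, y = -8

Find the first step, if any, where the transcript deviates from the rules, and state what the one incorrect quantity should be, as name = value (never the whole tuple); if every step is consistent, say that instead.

step 5, x = -16

Recomputing the run from the initial state:
step 1: x = 3, y = -5
step 2: x = 9, y = -8
step 3: x = 0, y = -7
step 4: x = -9, y = -12
step 5: x = -16, y = -3
step 6: x = -10, y = -7
step 7: x = -11, y = -8
The first disagreement with the transcript is at step 5, where the value should be x = -16.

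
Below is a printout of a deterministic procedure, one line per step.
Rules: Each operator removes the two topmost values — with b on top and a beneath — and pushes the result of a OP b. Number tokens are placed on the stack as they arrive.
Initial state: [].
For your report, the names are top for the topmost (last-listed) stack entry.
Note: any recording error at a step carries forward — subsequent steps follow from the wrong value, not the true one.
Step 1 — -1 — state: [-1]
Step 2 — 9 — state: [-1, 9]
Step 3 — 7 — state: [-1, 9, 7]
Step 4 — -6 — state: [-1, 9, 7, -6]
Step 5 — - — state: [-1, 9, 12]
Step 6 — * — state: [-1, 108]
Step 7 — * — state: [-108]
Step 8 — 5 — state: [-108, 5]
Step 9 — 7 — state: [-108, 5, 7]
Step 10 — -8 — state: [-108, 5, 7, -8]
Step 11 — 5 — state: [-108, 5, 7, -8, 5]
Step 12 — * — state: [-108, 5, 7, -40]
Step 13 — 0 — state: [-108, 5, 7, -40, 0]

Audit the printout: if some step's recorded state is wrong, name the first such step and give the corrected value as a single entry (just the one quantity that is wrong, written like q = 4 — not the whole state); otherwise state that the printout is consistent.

step 5, top = 13

step 1: push -1: top = -1 -> verified
step 2: push 9: top = 9 -> same as recorded
step 3: push 7: top = 7 -> checks out
step 4: push -6: top = -6 -> confirmed correct
step 5: 7 - -6 = 13 -> a discrepancy with the printout
Step 5 is the first one off; corrected, top = 13.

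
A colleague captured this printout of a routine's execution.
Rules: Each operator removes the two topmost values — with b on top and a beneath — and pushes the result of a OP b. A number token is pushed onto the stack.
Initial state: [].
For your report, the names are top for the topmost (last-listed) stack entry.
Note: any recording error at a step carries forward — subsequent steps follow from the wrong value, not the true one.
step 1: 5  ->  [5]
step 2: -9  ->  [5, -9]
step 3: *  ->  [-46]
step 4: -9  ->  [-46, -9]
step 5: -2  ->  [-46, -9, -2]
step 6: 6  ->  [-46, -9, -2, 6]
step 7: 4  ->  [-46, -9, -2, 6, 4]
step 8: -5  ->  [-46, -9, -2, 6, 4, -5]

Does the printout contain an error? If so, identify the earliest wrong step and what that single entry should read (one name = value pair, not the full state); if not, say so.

step 3, top = -45

1. push 5: top = 5 (consistent with the printout)
2. push -9: top = -9 (same as recorded)
3. 5 * -9 = -45 (first mismatch against the printout)
First incorrect step: 3; the correct value is top = -45.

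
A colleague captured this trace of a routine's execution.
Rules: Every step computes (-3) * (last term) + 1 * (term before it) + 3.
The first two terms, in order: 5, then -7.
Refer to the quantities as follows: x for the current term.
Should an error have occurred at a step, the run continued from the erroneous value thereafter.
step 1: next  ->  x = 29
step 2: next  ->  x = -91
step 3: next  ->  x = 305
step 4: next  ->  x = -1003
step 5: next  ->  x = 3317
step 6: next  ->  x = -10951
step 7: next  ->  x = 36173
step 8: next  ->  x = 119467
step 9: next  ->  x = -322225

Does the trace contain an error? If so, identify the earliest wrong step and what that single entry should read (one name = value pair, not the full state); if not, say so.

Step 1: x = -3*(-7) + (1)*(5) + (3) = 29 — agrees with the trace.
Step 2: x = -3*(29) + (1)*(-7) + (3) = -91 — same as recorded.
Step 3: x = -3*(-91) + (1)*(29) + (3) = 305 — in agreement.
Step 4: x = -3*(305) + (1)*(-91) + (3) = -1003 — consistent with the trace.
Step 5: x = -3*(-1003) + (1)*(305) + (3) = 3317 — verified.
Step 6: x = -3*(3317) + (1)*(-1003) + (3) = -10951 — exactly as logged.
Step 7: x = -3*(-10951) + (1)*(3317) + (3) = 36173 — confirmed correct.
Step 8: x = -3*(36173) + (1)*(-10951) + (3) = -119467 — a discrepancy with the trace.
First incorrect step: 8; the correct value is x = -119467.

step 8, x = -119467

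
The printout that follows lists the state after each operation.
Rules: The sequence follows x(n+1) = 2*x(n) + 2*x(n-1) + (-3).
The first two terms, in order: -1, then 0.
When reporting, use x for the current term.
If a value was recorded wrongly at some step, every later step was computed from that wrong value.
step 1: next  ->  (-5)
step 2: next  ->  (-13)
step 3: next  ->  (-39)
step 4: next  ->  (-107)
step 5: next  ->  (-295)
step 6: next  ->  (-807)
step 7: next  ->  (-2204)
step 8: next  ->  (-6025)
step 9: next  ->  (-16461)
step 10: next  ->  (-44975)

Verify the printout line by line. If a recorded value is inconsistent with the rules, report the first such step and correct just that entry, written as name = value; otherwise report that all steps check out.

step 1: x = 2*(0) + (2)*(-1) + (-3) = -5 -> confirmed correct
step 2: x = 2*(-5) + (2)*(0) + (-3) = -13 -> confirmed correct
step 3: x = 2*(-13) + (2)*(-5) + (-3) = -39 -> matches
step 4: x = 2*(-39) + (2)*(-13) + (-3) = -107 -> matches
step 5: x = 2*(-107) + (2)*(-39) + (-3) = -295 -> verified
step 6: x = 2*(-295) + (2)*(-107) + (-3) = -807 -> matches
step 7: x = 2*(-807) + (2)*(-295) + (-3) = -2207 -> the entry is off here
Conclusion: step 7 carries the first error; the entry should be x = -2207.

step 7, x = -2207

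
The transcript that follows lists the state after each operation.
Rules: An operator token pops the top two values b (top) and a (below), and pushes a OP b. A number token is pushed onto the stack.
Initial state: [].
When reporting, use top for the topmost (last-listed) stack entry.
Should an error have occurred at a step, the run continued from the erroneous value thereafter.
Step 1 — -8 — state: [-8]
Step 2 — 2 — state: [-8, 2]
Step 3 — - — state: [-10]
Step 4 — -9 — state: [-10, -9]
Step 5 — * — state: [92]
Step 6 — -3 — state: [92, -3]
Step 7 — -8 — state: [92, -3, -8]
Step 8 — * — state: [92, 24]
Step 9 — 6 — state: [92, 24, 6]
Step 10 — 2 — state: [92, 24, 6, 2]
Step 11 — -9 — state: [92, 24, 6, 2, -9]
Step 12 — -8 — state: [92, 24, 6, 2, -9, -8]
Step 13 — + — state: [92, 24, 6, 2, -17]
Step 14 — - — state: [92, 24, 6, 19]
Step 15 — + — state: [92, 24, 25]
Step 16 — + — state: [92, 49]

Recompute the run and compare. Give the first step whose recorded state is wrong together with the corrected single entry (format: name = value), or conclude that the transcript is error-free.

Step 1: push -8: top = -8 — verified.
Step 2: push 2: top = 2 — checks out.
Step 3: -8 - 2 = -10 — consistent with the transcript.
Step 4: push -9: top = -9 — consistent with the transcript.
Step 5: -10 * -9 = 90 — the transcript has a different value.
Step 5 is the first one off; corrected, top = 90.

step 5, top = 90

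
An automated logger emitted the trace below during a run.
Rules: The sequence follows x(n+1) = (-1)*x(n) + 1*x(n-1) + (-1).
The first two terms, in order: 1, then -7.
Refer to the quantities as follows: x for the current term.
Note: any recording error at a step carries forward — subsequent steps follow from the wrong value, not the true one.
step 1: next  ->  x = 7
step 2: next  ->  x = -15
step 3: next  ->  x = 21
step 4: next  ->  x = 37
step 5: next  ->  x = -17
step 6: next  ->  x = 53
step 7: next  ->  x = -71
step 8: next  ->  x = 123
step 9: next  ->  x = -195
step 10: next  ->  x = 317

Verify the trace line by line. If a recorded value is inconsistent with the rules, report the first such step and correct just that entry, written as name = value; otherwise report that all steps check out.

Recomputing the run from the initial state:
step 1: x = 7
step 2: x = -15
step 3: x = 21
step 4: x = -37
step 5: x = 57
step 6: x = -95
step 7: x = 151
step 8: x = -247
step 9: x = 397
step 10: x = -645
The first disagreement with the trace is at step 4, where the value should be x = -37.

step 4, x = -37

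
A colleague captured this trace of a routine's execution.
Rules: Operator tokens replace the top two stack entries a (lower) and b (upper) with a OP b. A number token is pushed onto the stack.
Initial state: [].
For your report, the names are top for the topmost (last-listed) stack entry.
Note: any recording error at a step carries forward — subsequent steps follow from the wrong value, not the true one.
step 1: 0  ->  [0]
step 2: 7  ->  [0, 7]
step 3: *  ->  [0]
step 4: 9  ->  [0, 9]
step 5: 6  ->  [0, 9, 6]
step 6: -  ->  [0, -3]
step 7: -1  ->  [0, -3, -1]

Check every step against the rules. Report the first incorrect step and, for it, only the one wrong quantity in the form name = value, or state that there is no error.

Recomputing the run from the initial state:
step 1: [0]
step 2: [0, 7]
step 3: [0]
step 4: [0, 9]
step 5: [0, 9, 6]
step 6: [0, 3]
step 7: [0, 3, -1]
The first disagreement with the trace is at step 6, where the value should be top = 3.

step 6, top = 3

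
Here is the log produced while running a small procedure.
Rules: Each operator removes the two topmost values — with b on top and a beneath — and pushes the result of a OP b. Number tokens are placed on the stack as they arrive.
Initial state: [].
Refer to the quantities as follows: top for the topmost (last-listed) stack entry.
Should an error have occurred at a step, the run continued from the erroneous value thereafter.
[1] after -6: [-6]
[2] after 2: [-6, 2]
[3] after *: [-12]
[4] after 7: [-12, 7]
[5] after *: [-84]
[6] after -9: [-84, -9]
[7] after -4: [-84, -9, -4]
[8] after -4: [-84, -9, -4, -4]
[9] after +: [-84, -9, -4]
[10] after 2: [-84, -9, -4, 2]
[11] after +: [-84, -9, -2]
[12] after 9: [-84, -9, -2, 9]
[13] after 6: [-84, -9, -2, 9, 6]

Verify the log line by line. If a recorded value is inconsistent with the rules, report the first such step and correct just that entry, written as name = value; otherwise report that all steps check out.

step 9, top = -8

Recomputing the run from the initial state:
step 1: [-6]
step 2: [-6, 2]
step 3: [-12]
step 4: [-12, 7]
step 5: [-84]
step 6: [-84, -9]
step 7: [-84, -9, -4]
step 8: [-84, -9, -4, -4]
step 9: [-84, -9, -8]
step 10: [-84, -9, -8, 2]
step 11: [-84, -9, -6]
step 12: [-84, -9, -6, 9]
step 13: [-84, -9, -6, 9, 6]
The first disagreement with the log is at step 9, where the value should be top = -8.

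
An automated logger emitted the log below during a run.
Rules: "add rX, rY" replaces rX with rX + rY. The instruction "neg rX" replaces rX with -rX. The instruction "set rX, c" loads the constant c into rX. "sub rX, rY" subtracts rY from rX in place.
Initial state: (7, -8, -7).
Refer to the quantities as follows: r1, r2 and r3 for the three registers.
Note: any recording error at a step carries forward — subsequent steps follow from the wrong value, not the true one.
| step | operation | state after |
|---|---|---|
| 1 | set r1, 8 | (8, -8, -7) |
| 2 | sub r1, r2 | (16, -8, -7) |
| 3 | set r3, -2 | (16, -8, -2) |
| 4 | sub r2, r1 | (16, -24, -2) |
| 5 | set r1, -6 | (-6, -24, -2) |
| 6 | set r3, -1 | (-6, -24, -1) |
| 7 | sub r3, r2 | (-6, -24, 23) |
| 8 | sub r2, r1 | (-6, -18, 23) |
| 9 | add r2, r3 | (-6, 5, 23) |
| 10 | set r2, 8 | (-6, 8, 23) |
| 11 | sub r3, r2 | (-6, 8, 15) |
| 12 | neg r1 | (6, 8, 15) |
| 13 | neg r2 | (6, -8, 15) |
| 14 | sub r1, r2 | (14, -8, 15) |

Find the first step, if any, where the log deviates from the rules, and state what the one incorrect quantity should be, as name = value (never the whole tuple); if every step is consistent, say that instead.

no error

Step 1: r1 = 8 — consistent with the log.
Step 2: r1 = 8 - -8 = 16 — same as recorded.
Step 3: r3 = -2 — verified.
Step 4: r2 = -8 - 16 = -24 — confirmed correct.
Step 5: r1 = -6 — consistent with the log.
Step 6: r3 = -1 — exactly as logged.
Step 7: r3 = -1 - -24 = 23 — consistent with the log.
Step 8: r2 = -24 - -6 = -18 — agrees with the log.
Step 9: r2 = -18 + 23 = 5 — same as recorded.
Step 10: r2 = 8 — verified.
Step 11: r3 = 23 - 8 = 15 — matches.
Step 12: r1 = -(-6) = 6 — consistent with the log.
Step 13: r2 = -(8) = -8 — matches.
Step 14: r1 = 6 - -8 = 14 — same as recorded.
Every step is consistent.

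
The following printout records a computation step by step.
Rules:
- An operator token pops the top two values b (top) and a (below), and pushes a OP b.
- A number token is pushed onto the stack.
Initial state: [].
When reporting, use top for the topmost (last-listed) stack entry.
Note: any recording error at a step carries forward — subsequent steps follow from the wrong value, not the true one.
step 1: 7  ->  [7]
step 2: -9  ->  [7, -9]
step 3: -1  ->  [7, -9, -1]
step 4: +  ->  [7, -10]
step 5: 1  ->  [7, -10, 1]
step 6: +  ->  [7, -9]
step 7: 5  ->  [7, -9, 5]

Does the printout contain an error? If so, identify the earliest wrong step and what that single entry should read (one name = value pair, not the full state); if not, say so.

Step 1: push 7: top = 7 — same as recorded.
Step 2: push -9: top = -9 — exactly as logged.
Step 3: push -1: top = -1 — exactly as logged.
Step 4: -9 + -1 = -10 — no discrepancy.
Step 5: push 1: top = 1 — matches.
Step 6: -10 + 1 = -9 — confirmed correct.
Step 7: push 5: top = 5 — exactly as logged.
All entries verified; no error found.

no error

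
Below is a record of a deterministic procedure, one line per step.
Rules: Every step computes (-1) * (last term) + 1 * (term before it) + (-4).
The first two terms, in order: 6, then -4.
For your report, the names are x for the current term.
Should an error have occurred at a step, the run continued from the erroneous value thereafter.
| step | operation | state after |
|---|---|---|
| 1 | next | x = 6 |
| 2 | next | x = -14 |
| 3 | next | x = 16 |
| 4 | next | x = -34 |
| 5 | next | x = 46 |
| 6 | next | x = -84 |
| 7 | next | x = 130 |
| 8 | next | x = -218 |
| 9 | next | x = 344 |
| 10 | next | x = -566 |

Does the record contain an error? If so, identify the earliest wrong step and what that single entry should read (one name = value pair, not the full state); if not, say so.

step 7, x = 126

step 1: x = -1*(-4) + (1)*(6) + (-4) = 6 -> agrees with the record
step 2: x = -1*(6) + (1)*(-4) + (-4) = -14 -> checks out
step 3: x = -1*(-14) + (1)*(6) + (-4) = 16 -> in agreement
step 4: x = -1*(16) + (1)*(-14) + (-4) = -34 -> matches
step 5: x = -1*(-34) + (1)*(16) + (-4) = 46 -> verified
step 6: x = -1*(46) + (1)*(-34) + (-4) = -84 -> no discrepancy
step 7: x = -1*(-84) + (1)*(46) + (-4) = 126 -> the recorded entry deviates here
Step 7 is the first one off; corrected, x = 126.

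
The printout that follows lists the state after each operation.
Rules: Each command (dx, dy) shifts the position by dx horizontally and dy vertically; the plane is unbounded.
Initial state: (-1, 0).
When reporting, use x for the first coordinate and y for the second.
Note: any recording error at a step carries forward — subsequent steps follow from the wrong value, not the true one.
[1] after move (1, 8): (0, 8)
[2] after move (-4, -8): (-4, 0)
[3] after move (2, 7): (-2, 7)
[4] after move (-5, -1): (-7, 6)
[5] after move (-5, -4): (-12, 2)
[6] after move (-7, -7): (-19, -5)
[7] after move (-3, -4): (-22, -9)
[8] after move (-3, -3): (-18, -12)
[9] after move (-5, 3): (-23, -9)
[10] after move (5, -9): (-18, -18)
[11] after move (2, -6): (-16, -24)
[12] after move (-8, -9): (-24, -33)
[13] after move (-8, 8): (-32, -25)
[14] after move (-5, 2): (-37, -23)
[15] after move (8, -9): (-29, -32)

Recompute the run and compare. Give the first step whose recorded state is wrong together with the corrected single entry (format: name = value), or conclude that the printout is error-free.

Recomputing the run from the initial state:
step 1: x = 0, y = 8
step 2: x = -4, y = 0
step 3: x = -2, y = 7
step 4: x = -7, y = 6
step 5: x = -12, y = 2
step 6: x = -19, y = -5
step 7: x = -22, y = -9
step 8: x = -25, y = -12
step 9: x = -30, y = -9
step 10: x = -25, y = -18
step 11: x = -23, y = -24
step 12: x = -31, y = -33
step 13: x = -39, y = -25
step 14: x = -44, y = -23
step 15: x = -36, y = -32
The first disagreement with the printout is at step 8, where the value should be x = -25.

step 8, x = -25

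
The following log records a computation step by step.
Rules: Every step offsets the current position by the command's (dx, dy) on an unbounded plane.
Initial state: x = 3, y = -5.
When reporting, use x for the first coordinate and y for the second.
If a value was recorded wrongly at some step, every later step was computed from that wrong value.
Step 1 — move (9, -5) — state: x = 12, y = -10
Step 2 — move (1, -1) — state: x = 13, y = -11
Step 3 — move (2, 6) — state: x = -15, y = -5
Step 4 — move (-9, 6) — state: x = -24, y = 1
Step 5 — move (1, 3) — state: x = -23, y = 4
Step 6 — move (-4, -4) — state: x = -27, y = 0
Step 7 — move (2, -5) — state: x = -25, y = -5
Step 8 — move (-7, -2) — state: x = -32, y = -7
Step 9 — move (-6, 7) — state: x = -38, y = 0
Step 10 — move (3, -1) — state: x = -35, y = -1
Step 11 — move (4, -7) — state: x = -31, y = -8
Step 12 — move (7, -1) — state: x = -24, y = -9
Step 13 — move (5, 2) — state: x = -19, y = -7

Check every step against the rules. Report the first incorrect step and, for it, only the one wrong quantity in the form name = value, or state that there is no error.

step 3, x = 15

step 1: x = 3 + (9) = 12, y = -5 + (-5) = -10 -> confirmed correct
step 2: x = 12 + (1) = 13, y = -10 + (-1) = -11 -> no discrepancy
step 3: x = 13 + (2) = 15, y = -11 + (6) = -5 -> the entry is off here
Step 3 is the first one off; corrected, x = 15.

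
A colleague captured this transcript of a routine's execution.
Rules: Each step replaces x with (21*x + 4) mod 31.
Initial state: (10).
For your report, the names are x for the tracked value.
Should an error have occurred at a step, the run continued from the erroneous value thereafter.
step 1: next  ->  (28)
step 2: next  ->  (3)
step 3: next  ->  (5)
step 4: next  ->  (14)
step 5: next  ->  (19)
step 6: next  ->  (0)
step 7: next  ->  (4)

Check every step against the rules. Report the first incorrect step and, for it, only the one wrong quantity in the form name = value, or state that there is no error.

step 4, x = 16

Recomputing the run from the initial state:
step 1: x = 28
step 2: x = 3
step 3: x = 5
step 4: x = 16
step 5: x = 30
step 6: x = 14
step 7: x = 19
The first disagreement with the transcript is at step 4, where the value should be x = 16.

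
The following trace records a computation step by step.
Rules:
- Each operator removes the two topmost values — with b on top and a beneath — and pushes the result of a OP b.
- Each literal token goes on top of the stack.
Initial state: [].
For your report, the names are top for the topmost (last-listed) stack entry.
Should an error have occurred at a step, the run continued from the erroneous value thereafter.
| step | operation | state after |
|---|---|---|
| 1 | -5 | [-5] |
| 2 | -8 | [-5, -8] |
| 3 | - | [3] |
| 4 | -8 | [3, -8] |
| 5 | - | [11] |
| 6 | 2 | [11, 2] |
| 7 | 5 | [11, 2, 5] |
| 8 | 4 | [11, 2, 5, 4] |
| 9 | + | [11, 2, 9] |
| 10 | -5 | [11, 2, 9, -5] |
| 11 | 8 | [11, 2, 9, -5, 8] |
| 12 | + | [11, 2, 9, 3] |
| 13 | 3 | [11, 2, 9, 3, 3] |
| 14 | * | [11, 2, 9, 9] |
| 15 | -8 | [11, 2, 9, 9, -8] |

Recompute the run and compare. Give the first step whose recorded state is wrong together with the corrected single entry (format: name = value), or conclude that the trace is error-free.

no error

step 1: push -5: top = -5 -> verified
step 2: push -8: top = -8 -> checks out
step 3: -5 - -8 = 3 -> same as recorded
step 4: push -8: top = -8 -> no discrepancy
step 5: 3 - -8 = 11 -> checks out
step 6: push 2: top = 2 -> matches
step 7: push 5: top = 5 -> exactly as logged
step 8: push 4: top = 4 -> no discrepancy
step 9: 5 + 4 = 9 -> agrees with the trace
step 10: push -5: top = -5 -> consistent with the trace
step 11: push 8: top = 8 -> agrees with the trace
step 12: -5 + 8 = 3 -> confirmed correct
step 13: push 3: top = 3 -> verified
step 14: 3 * 3 = 9 -> exactly as logged
step 15: push -8: top = -8 -> same as recorded
Each recorded entry agrees with the recomputation.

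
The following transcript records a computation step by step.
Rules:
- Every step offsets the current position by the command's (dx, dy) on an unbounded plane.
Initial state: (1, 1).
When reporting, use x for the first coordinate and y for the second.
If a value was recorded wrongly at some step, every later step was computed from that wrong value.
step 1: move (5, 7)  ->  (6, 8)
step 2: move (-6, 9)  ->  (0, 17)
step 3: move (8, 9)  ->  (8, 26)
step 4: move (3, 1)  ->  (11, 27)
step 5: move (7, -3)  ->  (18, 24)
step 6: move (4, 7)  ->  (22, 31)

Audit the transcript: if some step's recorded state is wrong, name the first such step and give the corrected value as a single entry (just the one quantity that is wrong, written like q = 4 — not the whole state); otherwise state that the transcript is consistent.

no error

Recomputing the run from the initial state:
step 1: x = 6, y = 8
step 2: x = 0, y = 17
step 3: x = 8, y = 26
step 4: x = 11, y = 27
step 5: x = 18, y = 24
step 6: x = 22, y = 31
This matches the transcript at every step.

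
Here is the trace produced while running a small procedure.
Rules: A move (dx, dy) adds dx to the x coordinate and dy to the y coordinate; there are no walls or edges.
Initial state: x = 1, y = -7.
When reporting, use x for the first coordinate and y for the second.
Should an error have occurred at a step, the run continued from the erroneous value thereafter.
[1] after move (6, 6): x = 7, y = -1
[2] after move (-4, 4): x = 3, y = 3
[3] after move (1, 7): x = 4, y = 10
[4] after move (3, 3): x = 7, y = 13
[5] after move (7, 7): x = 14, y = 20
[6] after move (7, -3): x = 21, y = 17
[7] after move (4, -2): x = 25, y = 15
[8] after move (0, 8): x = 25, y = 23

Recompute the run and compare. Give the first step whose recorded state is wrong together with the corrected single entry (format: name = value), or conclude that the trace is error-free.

no error

step 1: x = 1 + (6) = 7, y = -7 + (6) = -1 -> checks out
step 2: x = 7 + (-4) = 3, y = -1 + (4) = 3 -> consistent with the trace
step 3: x = 3 + (1) = 4, y = 3 + (7) = 10 -> checks out
step 4: x = 4 + (3) = 7, y = 10 + (3) = 13 -> exactly as logged
step 5: x = 7 + (7) = 14, y = 13 + (7) = 20 -> consistent with the trace
step 6: x = 14 + (7) = 21, y = 20 + (-3) = 17 -> checks out
step 7: x = 21 + (4) = 25, y = 17 + (-2) = 15 -> confirmed correct
step 8: x = 25 + (0) = 25, y = 15 + (8) = 23 -> agrees with the trace
Nothing is out of place; the run is error-free.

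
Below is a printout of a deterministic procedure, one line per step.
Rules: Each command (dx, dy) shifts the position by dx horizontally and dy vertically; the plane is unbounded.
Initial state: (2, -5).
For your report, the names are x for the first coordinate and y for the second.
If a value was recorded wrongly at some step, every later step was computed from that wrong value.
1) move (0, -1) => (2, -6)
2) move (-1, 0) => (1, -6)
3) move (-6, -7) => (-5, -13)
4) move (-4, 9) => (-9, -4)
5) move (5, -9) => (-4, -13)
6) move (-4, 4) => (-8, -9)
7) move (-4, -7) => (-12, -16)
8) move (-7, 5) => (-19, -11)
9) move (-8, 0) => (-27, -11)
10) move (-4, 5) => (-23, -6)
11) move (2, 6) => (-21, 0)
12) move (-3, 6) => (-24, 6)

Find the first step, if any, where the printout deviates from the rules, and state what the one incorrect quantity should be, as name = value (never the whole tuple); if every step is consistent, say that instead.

step 1: x = 2 + (0) = 2, y = -5 + (-1) = -6 -> no discrepancy
step 2: x = 2 + (-1) = 1, y = -6 + (0) = -6 -> agrees with the printout
step 3: x = 1 + (-6) = -5, y = -6 + (-7) = -13 -> confirmed correct
step 4: x = -5 + (-4) = -9, y = -13 + (9) = -4 -> checks out
step 5: x = -9 + (5) = -4, y = -4 + (-9) = -13 -> confirmed correct
step 6: x = -4 + (-4) = -8, y = -13 + (4) = -9 -> agrees with the printout
step 7: x = -8 + (-4) = -12, y = -9 + (-7) = -16 -> exactly as logged
step 8: x = -12 + (-7) = -19, y = -16 + (5) = -11 -> no discrepancy
step 9: x = -19 + (-8) = -27, y = -11 + (0) = -11 -> consistent with the printout
step 10: x = -27 + (-4) = -31, y = -11 + (5) = -6 -> this is not what the printout shows
The earliest wrong entry is at step 10: it should read x = -31.

step 10, x = -31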